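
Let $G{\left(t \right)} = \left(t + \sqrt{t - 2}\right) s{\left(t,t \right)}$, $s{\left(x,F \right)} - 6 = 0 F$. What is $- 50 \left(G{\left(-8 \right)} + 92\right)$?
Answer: $-2200 - 300 i \sqrt{10} \approx -2200.0 - 948.68 i$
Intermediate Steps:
$s{\left(x,F \right)} = 6$ ($s{\left(x,F \right)} = 6 + 0 F = 6 + 0 = 6$)
$G{\left(t \right)} = 6 t + 6 \sqrt{-2 + t}$ ($G{\left(t \right)} = \left(t + \sqrt{t - 2}\right) 6 = \left(t + \sqrt{-2 + t}\right) 6 = 6 t + 6 \sqrt{-2 + t}$)
$- 50 \left(G{\left(-8 \right)} + 92\right) = - 50 \left(\left(6 \left(-8\right) + 6 \sqrt{-2 - 8}\right) + 92\right) = - 50 \left(\left(-48 + 6 \sqrt{-10}\right) + 92\right) = - 50 \left(\left(-48 + 6 i \sqrt{10}\right) + 92\right) = - 50 \left(44 + 6 i \sqrt{10}\right) = -2200 - 300 i \sqrt{10}$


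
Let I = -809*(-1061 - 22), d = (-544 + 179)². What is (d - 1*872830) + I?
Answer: 136542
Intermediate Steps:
d = 133225 (d = (-365)² = 133225)
I = 876147 (I = -809*(-1083) = 876147)
(d - 1*872830) + I = (133225 - 1*872830) + 876147 = (133225 - 872830) + 876147 = -739605 + 876147 = 136542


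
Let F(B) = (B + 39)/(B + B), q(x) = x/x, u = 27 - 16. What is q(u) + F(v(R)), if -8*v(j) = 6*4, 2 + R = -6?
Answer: -5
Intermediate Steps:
R = -8 (R = -2 - 6 = -8)
u = 11
v(j) = -3 (v(j) = -3*4/4 = -⅛*24 = -3)
q(x) = 1
F(B) = (39 + B)/(2*B) (F(B) = (39 + B)/((2*B)) = (39 + B)*(1/(2*B)) = (39 + B)/(2*B))
q(u) + F(v(R)) = 1 + (½)*(39 - 3)/(-3) = 1 + (½)*(-⅓)*36 = 1 - 6 = -5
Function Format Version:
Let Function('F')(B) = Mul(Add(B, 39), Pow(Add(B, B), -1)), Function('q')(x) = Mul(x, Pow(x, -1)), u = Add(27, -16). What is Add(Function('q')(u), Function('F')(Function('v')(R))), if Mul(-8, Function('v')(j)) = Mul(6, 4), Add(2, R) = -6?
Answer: -5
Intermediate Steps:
R = -8 (R = Add(-2, -6) = -8)
u = 11
Function('v')(j) = -3 (Function('v')(j) = Mul(Rational(-1, 8), Mul(6, 4)) = Mul(Rational(-1, 8), 24) = -3)
Function('q')(x) = 1
Function('F')(B) = Mul(Rational(1, 2), Pow(B, -1), Add(39, B)) (Function('F')(B) = Mul(Add(39, B), Pow(Mul(2, B), -1)) = Mul(Add(39, B), Mul(Rational(1, 2), Pow(B, -1))) = Mul(Rational(1, 2), Pow(B, -1), Add(39, B)))
Add(Function('q')(u), Function('F')(Function('v')(R))) = Add(1, Mul(Rational(1, 2), Pow(-3, -1), Add(39, -3))) = Add(1, Mul(Rational(1, 2), Rational(-1, 3), 36)) = Add(1, -6) = -5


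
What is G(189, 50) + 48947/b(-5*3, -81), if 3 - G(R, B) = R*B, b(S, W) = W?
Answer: -814154/81 ≈ -10051.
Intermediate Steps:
G(R, B) = 3 - B*R (G(R, B) = 3 - R*B = 3 - B*R)
G(189, 50) + 48947/b(-5*3, -81) = (3 - 1*50*189) + 48947/(-81) = (3 - 9450) + 48947*(-1/81) = -9447 - 48947/81 = -814154/81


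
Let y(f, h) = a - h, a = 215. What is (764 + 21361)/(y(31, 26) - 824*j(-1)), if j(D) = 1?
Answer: -4425/127 ≈ -34.843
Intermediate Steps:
y(f, h) = 215 - h
(764 + 21361)/(y(31, 26) - 824*j(-1)) = (764 + 21361)/((215 - 1*26) - 824*1) = 22125/((215 - 26) - 824) = 22125/(189 - 824) = 22125/(-635) = 22125*(-1/635) = -4425/127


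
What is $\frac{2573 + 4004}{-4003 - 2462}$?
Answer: $- \frac{6577}{6465} \approx -1.0173$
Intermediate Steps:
$\frac{2573 + 4004}{-4003 - 2462} = \frac{6577}{-4003 - 2462} = \frac{6577}{-6465} = 6577 \left(- \frac{1}{6465}\right) = - \frac{6577}{6465}$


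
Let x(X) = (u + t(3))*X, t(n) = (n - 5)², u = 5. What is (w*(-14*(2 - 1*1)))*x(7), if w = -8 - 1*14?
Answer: 19404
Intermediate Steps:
t(n) = (-5 + n)²
w = -22 (w = -8 - 14 = -22)
x(X) = 9*X (x(X) = (5 + (-5 + 3)²)*X = (5 + (-2)²)*X = (5 + 4)*X = 9*X)
(w*(-14*(2 - 1*1)))*x(7) = (-(-308)*(2 - 1*1))*(9*7) = -(-308)*(2 - 1)*63 = -(-308)*63 = -22*(-14)*63 = 308*63 = 19404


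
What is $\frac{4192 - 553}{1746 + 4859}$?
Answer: $\frac{3639}{6605} \approx 0.55095$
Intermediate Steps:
$\frac{4192 - 553}{1746 + 4859} = \frac{3639}{6605}$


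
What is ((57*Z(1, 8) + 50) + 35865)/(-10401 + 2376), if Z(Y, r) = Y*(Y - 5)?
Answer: -35687/8025 ≈ -4.4470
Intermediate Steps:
Z(Y, r) = Y*(-5 + Y)
((57*Z(1, 8) + 50) + 35865)/(-10401 + 2376) = ((57*(1*(-5 + 1)) + 50) + 35865)/(-10401 + 2376) = ((57*(1*(-4)) + 50) + 35865)/(-8025) = ((57*(-4) + 50) + 35865)*(-1/8025) = ((-228 + 50) + 35865)*(-1/8025) = (-178 + 35865)*(-1/8025) = 35687*(-1/8025) = -35687/8025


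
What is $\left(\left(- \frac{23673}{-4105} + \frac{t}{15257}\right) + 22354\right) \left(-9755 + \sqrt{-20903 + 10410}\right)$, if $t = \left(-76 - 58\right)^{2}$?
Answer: $- \frac{2732308332983481}{12525997} + \frac{1400465573031 i \sqrt{10493}}{62629985} \approx -2.1813 \cdot 10^{8} + 2.2906 \cdot 10^{6} i$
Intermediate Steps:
$t = 17956$ ($t = \left(-134\right)^{2} = 17956$)
$\left(\left(- \frac{23673}{-4105} + \frac{t}{15257}\right) + 22354\right) \left(-9755 + \sqrt{-20903 + 10410}\right) = \left(\left(- \frac{23673}{-4105} + \frac{17956}{15257}\right) + 22354\right) \left(-9755 + \sqrt{-20903 + 10410}\right) = \left(\left(\left(-23673\right) \left(- \frac{1}{4105}\right) + 17956 \cdot \frac{1}{15257}\right) + 22354\right) \left(-9755 + \sqrt{-10493}\right) = \left(\left(\frac{23673}{4105} + \frac{17956}{15257}\right) + 22354\right) \left(-9755 + i \sqrt{10493}\right) = \left(\frac{434888341}{62629985} + 22354\right) \left(-9755 + i \sqrt{10493}\right) = \frac{1400465573031 \left(-9755 + i \sqrt{10493}\right)}{62629985} = - \frac{2732308332983481}{12525997} + \frac{1400465573031 i \sqrt{10493}}{62629985}$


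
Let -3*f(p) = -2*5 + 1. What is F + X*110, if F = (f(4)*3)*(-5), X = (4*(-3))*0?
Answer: -45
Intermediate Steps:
X = 0 (X = -12*0 = 0)
f(p) = 3 (f(p) = -(-2*5 + 1)/3 = -(-10 + 1)/3 = -⅓*(-9) = 3)
F = -45 (F = (3*3)*(-5) = 9*(-5) = -45)
F + X*110 = -45 + 0*110 = -45 + 0 = -45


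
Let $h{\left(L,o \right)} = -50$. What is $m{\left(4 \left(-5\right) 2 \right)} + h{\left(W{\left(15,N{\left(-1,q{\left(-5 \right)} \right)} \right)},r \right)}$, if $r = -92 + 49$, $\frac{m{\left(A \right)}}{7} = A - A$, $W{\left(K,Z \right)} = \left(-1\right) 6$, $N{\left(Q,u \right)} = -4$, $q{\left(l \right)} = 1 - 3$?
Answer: $-50$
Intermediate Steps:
$q{\left(l \right)} = -2$
$W{\left(K,Z \right)} = -6$
$m{\left(A \right)} = 0$ ($m{\left(A \right)} = 7 \left(A - A\right) = 7 \cdot 0 = 0$)
$r = -43$
$m{\left(4 \left(-5\right) 2 \right)} + h{\left(W{\left(15,N{\left(-1,q{\left(-5 \right)} \right)} \right)},r \right)} = 0 - 50 = -50$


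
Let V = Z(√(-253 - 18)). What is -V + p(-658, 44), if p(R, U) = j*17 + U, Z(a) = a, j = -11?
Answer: -143 - I*√271 ≈ -143.0 - 16.462*I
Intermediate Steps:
V = I*√271 (V = √(-253 - 18) = √(-271) = I*√271 ≈ 16.462*I)
p(R, U) = -187 + U (p(R, U) = -11*17 + U = -187 + U)
-V + p(-658, 44) = -I*√271 + (-187 + 44) = -I*√271 - 143 = -143 - I*√271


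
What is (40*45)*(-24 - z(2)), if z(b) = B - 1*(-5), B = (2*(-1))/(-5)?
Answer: -52920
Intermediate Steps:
B = ⅖ (B = -2*(-⅕) = ⅖ ≈ 0.40000)
z(b) = 27/5 (z(b) = ⅖ - 1*(-5) = ⅖ + 5 = 27/5)
(40*45)*(-24 - z(2)) = (40*45)*(-24 - 1*27/5) = 1800*(-24 - 27/5) = 1800*(-147/5) = -52920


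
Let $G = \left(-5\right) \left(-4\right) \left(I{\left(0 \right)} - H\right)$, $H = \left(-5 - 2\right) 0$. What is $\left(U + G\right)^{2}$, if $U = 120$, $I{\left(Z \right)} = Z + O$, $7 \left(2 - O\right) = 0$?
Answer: $25600$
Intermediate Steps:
$O = 2$ ($O = 2 - 0 = 2 + 0 = 2$)
$H = 0$ ($H = \left(-7\right) 0 = 0$)
$I{\left(Z \right)} = 2 + Z$ ($I{\left(Z \right)} = Z + 2 = 2 + Z$)
$G = 40$ ($G = \left(-5\right) \left(-4\right) \left(\left(2 + 0\right) - 0\right) = 20 \left(2 + 0\right) = 20 \cdot 2 = 40$)
$\left(U + G\right)^{2} = \left(120 + 40\right)^{2} = 160^{2} = 25600$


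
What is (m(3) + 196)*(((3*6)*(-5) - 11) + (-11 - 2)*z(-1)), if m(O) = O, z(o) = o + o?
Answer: -14925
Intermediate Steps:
z(o) = 2*o
(m(3) + 196)*(((3*6)*(-5) - 11) + (-11 - 2)*z(-1)) = (3 + 196)*(((3*6)*(-5) - 11) + (-11 - 2)*(2*(-1))) = 199*((18*(-5) - 11) - 13*(-2)) = 199*((-90 - 11) + 26) = 199*(-101 + 26) = 199*(-75) = -14925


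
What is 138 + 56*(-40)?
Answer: -2102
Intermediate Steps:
138 + 56*(-40) = 138 - 2240 = -2102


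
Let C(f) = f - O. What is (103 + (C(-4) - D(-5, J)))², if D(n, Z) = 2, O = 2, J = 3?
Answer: 9025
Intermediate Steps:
C(f) = -2 + f (C(f) = f - 1*2 = f - 2 = -2 + f)
(103 + (C(-4) - D(-5, J)))² = (103 + ((-2 - 4) - 1*2))² = (103 + (-6 - 2))² = (103 - 8)² = 95² = 9025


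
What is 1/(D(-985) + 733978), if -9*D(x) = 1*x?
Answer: 9/6606787 ≈ 1.3622e-6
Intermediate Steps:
D(x) = -x/9
1/(D(-985) + 733978) = 1/(-⅑*(-985) + 733978) = 1/(985/9 + 733978) = 1/(6606787/9) = 9/6606787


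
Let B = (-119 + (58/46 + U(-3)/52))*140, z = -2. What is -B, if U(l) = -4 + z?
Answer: 4933390/299 ≈ 16500.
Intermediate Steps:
U(l) = -6 (U(l) = -4 - 2 = -6)
B = -4933390/299 (B = (-119 + (58/46 - 6/52))*140 = (-119 + (58*(1/46) - 6*1/52))*140 = (-119 + (29/23 - 3/26))*140 = (-119 + 685/598)*140 = -70477/598*140 = -4933390/299 ≈ -16500.)
-B = -1*(-4933390/299) = 4933390/299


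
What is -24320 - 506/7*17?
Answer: -178842/7 ≈ -25549.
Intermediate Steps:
-24320 - 506/7*17 = -24320 - 8602/7 = -178842/7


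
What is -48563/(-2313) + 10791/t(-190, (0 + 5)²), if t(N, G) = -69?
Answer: -7202912/53199 ≈ -135.40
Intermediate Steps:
-48563/(-2313) + 10791/t(-190, (0 + 5)²) = -48563/(-2313) + 10791/(-69) = -48563*(-1/2313) + 10791*(-1/69) = 48563/2313 - 3597/23 = -7202912/53199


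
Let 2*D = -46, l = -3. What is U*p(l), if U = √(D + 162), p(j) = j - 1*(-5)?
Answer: 2*√139 ≈ 23.580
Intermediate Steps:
D = -23 (D = (½)*(-46) = -23)
p(j) = 5 + j (p(j) = j + 5 = 5 + j)
U = √139 (U = √(-23 + 162) = √139 ≈ 11.790)
U*p(l) = √139*(5 - 3) = √139*2 = 2*√139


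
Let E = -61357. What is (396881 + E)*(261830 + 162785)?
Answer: 142468523260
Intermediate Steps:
(396881 + E)*(261830 + 162785) = (396881 - 61357)*(261830 + 162785) = 335524*424615 = 142468523260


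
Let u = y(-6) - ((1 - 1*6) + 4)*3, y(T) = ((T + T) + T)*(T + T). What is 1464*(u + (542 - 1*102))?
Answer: 964776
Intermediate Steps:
y(T) = 6*T² (y(T) = (2*T + T)*(2*T) = (3*T)*(2*T) = 6*T²)
u = 219 (u = 6*(-6)² - ((1 - 1*6) + 4)*3 = 6*36 - ((1 - 6) + 4)*3 = 216 - (-5 + 4)*3 = 216 - (-1)*3 = 216 - 1*(-3) = 216 + 3 = 219)
1464*(u + (542 - 1*102)) = 1464*(219 + (542 - 1*102)) = 1464*(219 + (542 - 102)) = 1464*(219 + 440) = 1464*659 = 964776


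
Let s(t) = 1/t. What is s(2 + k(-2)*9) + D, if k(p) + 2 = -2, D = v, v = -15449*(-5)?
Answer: 2626329/34 ≈ 77245.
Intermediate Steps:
v = 77245
D = 77245
k(p) = -4 (k(p) = -2 - 2 = -4)
s(2 + k(-2)*9) + D = 1/(2 - 4*9) + 77245 = 1/(2 - 36) + 77245 = 1/(-34) + 77245 = -1/34 + 77245 = 2626329/34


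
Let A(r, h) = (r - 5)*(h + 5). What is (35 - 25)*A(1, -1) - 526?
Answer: -686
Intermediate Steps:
A(r, h) = (-5 + r)*(5 + h)
(35 - 25)*A(1, -1) - 526 = (35 - 25)*(-25 - 5*(-1) + 5*1 - 1*1) - 526 = 10*(-25 + 5 + 5 - 1) - 526 = 10*(-16) - 526 = -160 - 526 = -686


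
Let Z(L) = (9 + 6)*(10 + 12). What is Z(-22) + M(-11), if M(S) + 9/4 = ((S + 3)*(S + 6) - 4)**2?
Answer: 6495/4 ≈ 1623.8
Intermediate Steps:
M(S) = -9/4 + (-4 + (3 + S)*(6 + S))**2 (M(S) = -9/4 + ((S + 3)*(S + 6) - 4)**2 = -9/4 + ((3 + S)*(6 + S) - 4)**2 = -9/4 + (-4 + (3 + S)*(6 + S))**2)
Z(L) = 330 (Z(L) = 15*22 = 330)
Z(-22) + M(-11) = 330 + (-9/4 + (14 + (-11)**2 + 9*(-11))**2) = 330 + (-9/4 + (14 + 121 - 99)**2) = 330 + (-9/4 + 36**2) = 330 + (-9/4 + 1296) = 330 + 5175/4 = 6495/4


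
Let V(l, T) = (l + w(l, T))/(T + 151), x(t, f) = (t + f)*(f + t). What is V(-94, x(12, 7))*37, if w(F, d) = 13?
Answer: -2997/512 ≈ -5.8535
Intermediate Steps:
x(t, f) = (f + t)² (x(t, f) = (f + t)*(f + t) = (f + t)²)
V(l, T) = (13 + l)/(151 + T) (V(l, T) = (l + 13)/(T + 151) = (13 + l)/(151 + T))
V(-94, x(12, 7))*37 = ((13 - 94)/(151 + (7 + 12)²))*37 = (-81/(151 + 19²))*37 = (-81/(151 + 361))*37 = (-81/512)*37 = ((1/512)*(-81))*37 = -81/512*37 = -2997/512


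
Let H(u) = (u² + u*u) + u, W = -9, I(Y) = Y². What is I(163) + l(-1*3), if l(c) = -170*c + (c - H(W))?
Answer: 26923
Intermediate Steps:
H(u) = u + 2*u² (H(u) = (u² + u²) + u = 2*u² + u = u + 2*u²)
l(c) = -153 - 169*c (l(c) = -170*c + (c - (-9)*(1 + 2*(-9))) = -170*c + (c - (-9)*(1 - 18)) = -170*c + (c - (-9)*(-17)) = -170*c + (c - 1*153) = -170*c + (c - 153) = -170*c + (-153 + c) = -153 - 169*c)
I(163) + l(-1*3) = 163² + (-153 - (-169)*3) = 26569 + (-153 - 169*(-3)) = 26569 + (-153 + 507) = 26569 + 354 = 26923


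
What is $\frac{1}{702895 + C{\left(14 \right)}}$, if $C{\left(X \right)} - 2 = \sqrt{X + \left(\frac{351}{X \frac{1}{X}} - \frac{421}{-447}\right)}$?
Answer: $\frac{314194959}{220846693932647} - \frac{2 \sqrt{18279618}}{220846693932647} \approx 1.4226 \cdot 10^{-6}$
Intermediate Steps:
$C{\left(X \right)} = 2 + \sqrt{\frac{157318}{447} + X}$ ($C{\left(X \right)} = 2 + \sqrt{X + \left(\frac{351}{X \frac{1}{X}} - \frac{421}{-447}\right)} = 2 + \sqrt{X - \left(- \frac{421}{447} - \frac{351}{1}\right)} = 2 + \sqrt{X + \left(351 \cdot 1 + \frac{421}{447}\right)} = 2 + \sqrt{X + \left(351 + \frac{421}{447}\right)} = 2 + \sqrt{X + \frac{157318}{447}} = 2 + \sqrt{\frac{157318}{447} + X}$)
$\frac{1}{702895 + C{\left(14 \right)}} = \frac{1}{702895 + \left(2 + \frac{\sqrt{70321146 + 199809 \cdot 14}}{447}\right)} = \frac{1}{702895 + \left(2 + \frac{\sqrt{70321146 + 2797326}}{447}\right)} = \frac{1}{702895 + \left(2 + \frac{\sqrt{73118472}}{447}\right)} = \frac{1}{702895 + \left(2 + \frac{2 \sqrt{18279618}}{447}\right)} = \frac{1}{702897 + \frac{2 \sqrt{18279618}}{447}}$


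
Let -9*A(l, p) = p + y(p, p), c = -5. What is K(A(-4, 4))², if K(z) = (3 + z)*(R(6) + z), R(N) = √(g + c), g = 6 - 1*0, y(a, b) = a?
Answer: 361/6561 ≈ 0.055022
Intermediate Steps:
g = 6 (g = 6 + 0 = 6)
R(N) = 1 (R(N) = √(6 - 5) = √1 = 1)
A(l, p) = -2*p/9 (A(l, p) = -(p + p)/9 = -2*p/9)
K(z) = (1 + z)*(3 + z) (K(z) = (3 + z)*(1 + z) = (1 + z)*(3 + z))
K(A(-4, 4))² = (3 + (-2/9*4)² + 4*(-2/9*4))² = (3 + (-8/9)² + 4*(-8/9))² = (3 + 64/81 - 32/9)² = (19/81)² = 361/6561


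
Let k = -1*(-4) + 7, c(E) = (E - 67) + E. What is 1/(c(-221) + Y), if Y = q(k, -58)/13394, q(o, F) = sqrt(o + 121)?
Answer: -22828552781/11619733365496 - 6697*sqrt(33)/11619733365496 ≈ -0.0019646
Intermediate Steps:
c(E) = -67 + 2*E (c(E) = (-67 + E) + E = -67 + 2*E)
k = 11 (k = 4 + 7 = 11)
q(o, F) = sqrt(121 + o)
Y = sqrt(33)/6697 (Y = sqrt(121 + 11)/13394 = sqrt(132)*(1/13394) = (2*sqrt(33))*(1/13394) = sqrt(33)/6697 ≈ 0.00085778)
1/(c(-221) + Y) = 1/((-67 + 2*(-221)) + sqrt(33)/6697) = 1/((-67 - 442) + sqrt(33)/6697) = 1/(-509 + sqrt(33)/6697)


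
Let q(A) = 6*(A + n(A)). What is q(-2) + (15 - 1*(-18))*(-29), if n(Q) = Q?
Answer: -981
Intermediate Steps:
q(A) = 12*A (q(A) = 6*(A + A) = 6*(2*A) = 12*A)
q(-2) + (15 - 1*(-18))*(-29) = 12*(-2) + (15 - 1*(-18))*(-29) = -24 + (15 + 18)*(-29) = -24 + 33*(-29) = -24 - 957 = -981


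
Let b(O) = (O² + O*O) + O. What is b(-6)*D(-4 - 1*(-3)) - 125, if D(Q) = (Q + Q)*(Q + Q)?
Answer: 139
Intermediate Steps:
b(O) = O + 2*O² (b(O) = (O² + O²) + O = 2*O² + O = O + 2*O²)
D(Q) = 4*Q² (D(Q) = (2*Q)*(2*Q) = 4*Q²)
b(-6)*D(-4 - 1*(-3)) - 125 = (-6*(1 + 2*(-6)))*(4*(-4 - 1*(-3))²) - 125 = (-6*(1 - 12))*(4*(-4 + 3)²) - 125 = (-6*(-11))*(4*(-1)²) - 125 = 66*(4*1) - 125 = 66*4 - 125 = 264 - 125 = 139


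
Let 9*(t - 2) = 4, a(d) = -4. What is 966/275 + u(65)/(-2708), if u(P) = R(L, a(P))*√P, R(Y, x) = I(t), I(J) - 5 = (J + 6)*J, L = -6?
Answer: 966/275 - 2077*√65/219348 ≈ 3.4364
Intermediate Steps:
t = 22/9 (t = 2 + (⅑)*4 = 2 + 4/9 = 22/9 ≈ 2.4444)
I(J) = 5 + J*(6 + J) (I(J) = 5 + (J + 6)*J = 5 + (6 + J)*J = 5 + J*(6 + J))
R(Y, x) = 2077/81 (R(Y, x) = 5 + (22/9)² + 6*(22/9) = 5 + 484/81 + 44/3 = 2077/81)
u(P) = 2077*√P/81
966/275 + u(65)/(-2708) = 966/275 + (2077*√65/81)/(-2708) = 966*(1/275) + (2077*√65/81)*(-1/2708) = 966/275 - 2077*√65/219348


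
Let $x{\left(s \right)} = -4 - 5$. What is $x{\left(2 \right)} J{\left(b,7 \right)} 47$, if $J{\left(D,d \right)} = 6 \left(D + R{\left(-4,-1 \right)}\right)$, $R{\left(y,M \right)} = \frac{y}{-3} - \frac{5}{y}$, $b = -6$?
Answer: $\frac{17343}{2} \approx 8671.5$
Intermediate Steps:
$R{\left(y,M \right)} = - \frac{5}{y} - \frac{y}{3}$ ($R{\left(y,M \right)} = y \left(- \frac{1}{3}\right) - \frac{5}{y} = - \frac{y}{3} - \frac{5}{y} = - \frac{5}{y} - \frac{y}{3}$)
$x{\left(s \right)} = -9$
$J{\left(D,d \right)} = \frac{31}{2} + 6 D$ ($J{\left(D,d \right)} = 6 \left(D - \left(- \frac{4}{3} + \frac{5}{-4}\right)\right) = 6 \left(D + \left(\left(-5\right) \left(- \frac{1}{4}\right) + \frac{4}{3}\right)\right) = 6 \left(D + \left(\frac{5}{4} + \frac{4}{3}\right)\right) = 6 \left(D + \frac{31}{12}\right) = 6 \left(\frac{31}{12} + D\right) = \frac{31}{2} + 6 D$)
$x{\left(2 \right)} J{\left(b,7 \right)} 47 = - 9 \left(\frac{31}{2} + 6 \left(-6\right)\right) 47 = - 9 \left(\frac{31}{2} - 36\right) 47 = \left(-9\right) \left(- \frac{41}{2}\right) 47 = \frac{369}{2} \cdot 47 = \frac{17343}{2}$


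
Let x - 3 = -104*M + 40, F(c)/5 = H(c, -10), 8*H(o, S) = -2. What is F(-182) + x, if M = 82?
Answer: -33945/4 ≈ -8486.3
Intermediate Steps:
H(o, S) = -¼ (H(o, S) = (⅛)*(-2) = -¼)
F(c) = -5/4 (F(c) = 5*(-¼) = -5/4)
x = -8485 (x = 3 + (-104*82 + 40) = 3 + (-8528 + 40) = 3 - 8488 = -8485)
F(-182) + x = -5/4 - 8485 = -33945/4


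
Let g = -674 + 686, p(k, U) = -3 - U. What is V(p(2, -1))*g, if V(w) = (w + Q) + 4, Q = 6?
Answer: 96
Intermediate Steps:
V(w) = 10 + w (V(w) = (w + 6) + 4 = (6 + w) + 4 = 10 + w)
g = 12
V(p(2, -1))*g = (10 + (-3 - 1*(-1)))*12 = (10 + (-3 + 1))*12 = (10 - 2)*12 = 8*12 = 96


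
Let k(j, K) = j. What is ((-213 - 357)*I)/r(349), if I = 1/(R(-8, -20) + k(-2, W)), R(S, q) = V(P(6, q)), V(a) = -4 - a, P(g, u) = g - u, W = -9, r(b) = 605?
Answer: 57/1936 ≈ 0.029442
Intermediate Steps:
R(S, q) = -10 + q (R(S, q) = -4 - (6 - q) = -4 + (-6 + q) = -10 + q)
I = -1/32 (I = 1/((-10 - 20) - 2) = 1/(-30 - 2) = 1/(-32) = -1/32 ≈ -0.031250)
((-213 - 357)*I)/r(349) = ((-213 - 357)*(-1/32))/605 = -570*(-1/32)*(1/605) = (285/16)*(1/605) = 57/1936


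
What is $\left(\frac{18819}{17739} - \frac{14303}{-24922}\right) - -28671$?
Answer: $\frac{469478668639}{16373754} \approx 28673.0$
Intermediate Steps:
$\left(\frac{18819}{17739} - \frac{14303}{-24922}\right) - -28671 = \left(18819 \cdot \frac{1}{17739} - - \frac{14303}{24922}\right) + 28671 = \left(\frac{697}{657} + \frac{14303}{24922}\right) + 28671 = \frac{26767705}{16373754} + 28671 = \frac{469478668639}{16373754}$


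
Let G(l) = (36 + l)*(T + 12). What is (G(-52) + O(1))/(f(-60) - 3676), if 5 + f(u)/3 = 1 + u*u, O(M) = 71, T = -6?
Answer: -25/7112 ≈ -0.0035152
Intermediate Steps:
G(l) = 216 + 6*l (G(l) = (36 + l)*(-6 + 12) = (36 + l)*6 = 216 + 6*l)
f(u) = -12 + 3*u² (f(u) = -15 + 3*(1 + u*u) = -15 + 3*(1 + u²) = -15 + (3 + 3*u²) = -12 + 3*u²)
(G(-52) + O(1))/(f(-60) - 3676) = ((216 + 6*(-52)) + 71)/((-12 + 3*(-60)²) - 3676) = ((216 - 312) + 71)/((-12 + 3*3600) - 3676) = (-96 + 71)/((-12 + 10800) - 3676) = -25/(10788 - 3676) = -25/7112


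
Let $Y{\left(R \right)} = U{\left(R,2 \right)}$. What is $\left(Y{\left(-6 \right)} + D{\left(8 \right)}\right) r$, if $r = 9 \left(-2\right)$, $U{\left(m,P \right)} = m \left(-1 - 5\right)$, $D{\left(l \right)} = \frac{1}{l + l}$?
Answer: $- \frac{5193}{8} \approx -649.13$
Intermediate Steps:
$D{\left(l \right)} = \frac{1}{2 l}$
$U{\left(m,P \right)} = - 6 m$ ($U{\left(m,P \right)} = m \left(-6\right) = - 6 m$)
$r = -18$
$Y{\left(R \right)} = - 6 R$
$\left(Y{\left(-6 \right)} + D{\left(8 \right)}\right) r = \left(\left(-6\right) \left(-6\right) + \frac{1}{2 \cdot 8}\right) \left(-18\right) = \left(36 + \frac{1}{2} \cdot \frac{1}{8}\right) \left(-18\right) = \left(36 + \frac{1}{16}\right) \left(-18\right) = \frac{577}{16} \left(-18\right) = - \frac{5193}{8}$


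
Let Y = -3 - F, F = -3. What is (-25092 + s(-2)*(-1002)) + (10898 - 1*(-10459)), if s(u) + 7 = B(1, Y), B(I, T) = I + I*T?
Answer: 2277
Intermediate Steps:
Y = 0 (Y = -3 - 1*(-3) = -3 + 3 = 0)
s(u) = -6 (s(u) = -7 + 1*(1 + 0) = -7 + 1*1 = -7 + 1 = -6)
(-25092 + s(-2)*(-1002)) + (10898 - 1*(-10459)) = (-25092 - 6*(-1002)) + (10898 - 1*(-10459)) = (-25092 + 6012) + (10898 + 10459) = -19080 + 21357 = 2277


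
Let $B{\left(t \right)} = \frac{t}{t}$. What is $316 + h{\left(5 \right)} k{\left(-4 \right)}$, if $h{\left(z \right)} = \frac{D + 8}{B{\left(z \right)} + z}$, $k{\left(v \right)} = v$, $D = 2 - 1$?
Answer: $310$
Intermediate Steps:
$B{\left(t \right)} = 1$
$D = 1$
$h{\left(z \right)} = \frac{9}{1 + z}$ ($h{\left(z \right)} = \frac{1 + 8}{1 + z} = \frac{9}{1 + z}$)
$316 + h{\left(5 \right)} k{\left(-4 \right)} = 316 + \frac{9}{1 + 5} \left(-4\right) = 316 + \frac{9}{6} \left(-4\right) = 316 + 9 \cdot \frac{1}{6} \left(-4\right) = 316 + \frac{3}{2} \left(-4\right) = 316 - 6 = 310$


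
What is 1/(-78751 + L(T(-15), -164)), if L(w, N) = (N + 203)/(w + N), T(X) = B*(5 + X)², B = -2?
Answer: -28/2205031 ≈ -1.2698e-5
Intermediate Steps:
T(X) = -2*(5 + X)²
L(w, N) = (203 + N)/(N + w)
1/(-78751 + L(T(-15), -164)) = 1/(-78751 + (203 - 164)/(-164 - 2*(5 - 15)²)) = 1/(-78751 + 39/(-164 - 2*(-10)²)) = 1/(-78751 + 39/(-164 - 2*100)) = 1/(-78751 + 39/(-164 - 200)) = 1/(-78751 + 39/(-364)) = 1/(-78751 - 1/364*39) = 1/(-78751 - 3/28) = 1/(-2205031/28) = -28/2205031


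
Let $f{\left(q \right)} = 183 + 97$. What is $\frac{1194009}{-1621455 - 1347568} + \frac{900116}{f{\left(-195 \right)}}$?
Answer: $\frac{95433242291}{29690230} \approx 3214.3$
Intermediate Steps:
$f{\left(q \right)} = 280$
$\frac{1194009}{-1621455 - 1347568} + \frac{900116}{f{\left(-195 \right)}} = \frac{1194009}{-1621455 - 1347568} + \frac{900116}{280} = \frac{1194009}{-2969023} + 900116 \cdot \frac{1}{280} = 1194009 \left(- \frac{1}{2969023}\right) + \frac{32147}{10} = - \frac{1194009}{2969023} + \frac{32147}{10} = \frac{95433242291}{29690230}$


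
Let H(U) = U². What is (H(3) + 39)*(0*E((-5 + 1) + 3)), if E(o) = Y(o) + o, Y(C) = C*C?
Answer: 0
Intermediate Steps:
Y(C) = C²
E(o) = o + o² (E(o) = o² + o = o + o²)
(H(3) + 39)*(0*E((-5 + 1) + 3)) = (3² + 39)*(0*(((-5 + 1) + 3)*(1 + ((-5 + 1) + 3)))) = (9 + 39)*(0*((-4 + 3)*(1 + (-4 + 3)))) = 48*(0*(-(1 - 1))) = 48*(0*(-1*0)) = 48*(0*0) = 48*0 = 0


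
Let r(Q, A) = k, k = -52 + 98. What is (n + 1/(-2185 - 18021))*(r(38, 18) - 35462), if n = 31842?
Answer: -11393317478308/10103 ≈ -1.1277e+9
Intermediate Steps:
k = 46
r(Q, A) = 46
(n + 1/(-2185 - 18021))*(r(38, 18) - 35462) = (31842 + 1/(-2185 - 18021))*(46 - 35462) = (31842 + 1/(-20206))*(-35416) = (31842 - 1/20206)*(-35416) = (643399451/20206)*(-35416) = -11393317478308/10103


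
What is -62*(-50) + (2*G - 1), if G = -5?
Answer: 3089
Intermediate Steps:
-62*(-50) + (2*G - 1) = -62*(-50) + (2*(-5) - 1) = 3100 + (-10 - 1) = 3100 - 11 = 3089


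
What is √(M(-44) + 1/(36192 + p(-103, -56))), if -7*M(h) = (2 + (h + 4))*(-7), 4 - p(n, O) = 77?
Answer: I*√49574085999/36119 ≈ 6.1644*I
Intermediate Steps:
p(n, O) = -73 (p(n, O) = 4 - 1*77 = 4 - 77 = -73)
M(h) = 6 + h (M(h) = -(2 + (h + 4))*(-7)/7 = -(2 + (4 + h))*(-7)/7 = -(6 + h)*(-7)/7 = -(-42 - 7*h)/7 = 6 + h)
√(M(-44) + 1/(36192 + p(-103, -56))) = √((6 - 44) + 1/(36192 - 73)) = √(-38 + 1/36119) = √(-1372521/36119) = I*√49574085999/36119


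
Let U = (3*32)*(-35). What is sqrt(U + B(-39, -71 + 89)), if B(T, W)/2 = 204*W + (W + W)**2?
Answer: 4*sqrt(411) ≈ 81.093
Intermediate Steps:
U = -3360 (U = 96*(-35) = -3360)
B(T, W) = 8*W**2 + 408*W (B(T, W) = 2*(204*W + (W + W)**2) = 2*(204*W + (2*W)**2) = 2*(204*W + 4*W**2) = 2*(4*W**2 + 204*W) = 8*W**2 + 408*W)
sqrt(U + B(-39, -71 + 89)) = sqrt(-3360 + 8*(-71 + 89)*(51 + (-71 + 89))) = sqrt(-3360 + 8*18*(51 + 18)) = sqrt(-3360 + 8*18*69) = sqrt(-3360 + 9936) = sqrt(6576) = 4*sqrt(411)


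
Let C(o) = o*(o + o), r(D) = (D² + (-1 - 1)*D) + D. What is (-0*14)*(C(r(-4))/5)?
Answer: 0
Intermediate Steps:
r(D) = D² - D (r(D) = (D² - 2*D) + D = D² - D)
C(o) = 2*o² (C(o) = o*(2*o) = 2*o²)
(-0*14)*(C(r(-4))/5) = (-0*14)*((2*(-4*(-1 - 4))²)/5) = (-15*0)*((2*(-4*(-5))²)*(⅕)) = 0*((2*20²)*(⅕)) = 0*((2*400)*(⅕)) = 0*(800*(⅕)) = 0*160 = 0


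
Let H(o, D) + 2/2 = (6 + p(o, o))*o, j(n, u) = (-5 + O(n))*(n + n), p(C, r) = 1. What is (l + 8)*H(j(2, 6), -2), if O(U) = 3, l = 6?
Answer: -798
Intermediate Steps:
j(n, u) = -4*n (j(n, u) = (-5 + 3)*(n + n) = -4*n)
H(o, D) = -1 + 7*o (H(o, D) = -1 + (6 + 1)*o = -1 + 7*o)
(l + 8)*H(j(2, 6), -2) = (6 + 8)*(-1 + 7*(-4*2)) = 14*(-1 + 7*(-8)) = 14*(-1 - 56) = 14*(-57) = -798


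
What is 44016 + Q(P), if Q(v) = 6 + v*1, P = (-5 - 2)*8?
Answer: 43966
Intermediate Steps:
P = -56 (P = -7*8 = -56)
Q(v) = 6 + v
44016 + Q(P) = 44016 + (6 - 56) = 44016 - 50 = 43966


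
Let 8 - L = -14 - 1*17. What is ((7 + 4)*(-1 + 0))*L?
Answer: -429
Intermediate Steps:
L = 39 (L = 8 - (-14 - 1*17) = 8 - (-14 - 17) = 8 - 1*(-31) = 8 + 31 = 39)
((7 + 4)*(-1 + 0))*L = ((7 + 4)*(-1 + 0))*39 = (11*(-1))*39 = -11*39 = -429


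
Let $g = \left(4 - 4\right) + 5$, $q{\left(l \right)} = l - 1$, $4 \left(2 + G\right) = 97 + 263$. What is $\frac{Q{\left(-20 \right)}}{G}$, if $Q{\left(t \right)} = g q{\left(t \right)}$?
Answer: $- \frac{105}{88} \approx -1.1932$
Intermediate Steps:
$G = 88$ ($G = -2 + \frac{97 + 263}{4} = -2 + \frac{1}{4} \cdot 360 = -2 + 90 = 88$)
$q{\left(l \right)} = -1 + l$ ($q{\left(l \right)} = l - 1 = -1 + l$)
$g = 5$ ($g = 0 + 5 = 5$)
$Q{\left(t \right)} = -5 + 5 t$ ($Q{\left(t \right)} = 5 \left(-1 + t\right) = -5 + 5 t$)
$\frac{Q{\left(-20 \right)}}{G} = \frac{-5 + 5 \left(-20\right)}{88} = \left(-5 - 100\right) \frac{1}{88} = \left(-105\right) \frac{1}{88} = - \frac{105}{88}$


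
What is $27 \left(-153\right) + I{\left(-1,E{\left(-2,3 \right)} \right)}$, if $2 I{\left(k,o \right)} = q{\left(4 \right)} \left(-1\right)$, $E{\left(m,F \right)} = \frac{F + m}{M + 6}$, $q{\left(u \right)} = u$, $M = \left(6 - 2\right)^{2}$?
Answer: $-4133$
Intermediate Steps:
$M = 16$ ($M = 4^{2} = 16$)
$E{\left(m,F \right)} = \frac{F}{22} + \frac{m}{22}$ ($E{\left(m,F \right)} = \frac{F + m}{16 + 6} = \frac{F + m}{22} = \left(F + m\right) \frac{1}{22} = \frac{F}{22} + \frac{m}{22}$)
$I{\left(k,o \right)} = -2$ ($I{\left(k,o \right)} = \frac{4 \left(-1\right)}{2} = \frac{1}{2} \left(-4\right) = -2$)
$27 \left(-153\right) + I{\left(-1,E{\left(-2,3 \right)} \right)} = 27 \left(-153\right) - 2 = -4131 - 2 = -4133$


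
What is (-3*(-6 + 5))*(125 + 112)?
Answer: 711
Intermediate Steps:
(-3*(-6 + 5))*(125 + 112) = -3*(-1)*237 = 3*237 = 711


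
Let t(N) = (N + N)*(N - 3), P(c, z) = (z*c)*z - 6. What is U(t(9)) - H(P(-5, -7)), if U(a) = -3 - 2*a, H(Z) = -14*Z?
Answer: -3733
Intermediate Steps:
P(c, z) = -6 + c*z² (P(c, z) = (c*z)*z - 6 = c*z² - 6 = -6 + c*z²)
t(N) = 2*N*(-3 + N) (t(N) = (2*N)*(-3 + N) = 2*N*(-3 + N))
U(t(9)) - H(P(-5, -7)) = (-3 - 4*9*(-3 + 9)) - (-14)*(-6 - 5*(-7)²) = (-3 - 4*9*6) - (-14)*(-6 - 5*49) = (-3 - 2*108) - (-14)*(-6 - 245) = (-3 - 216) - (-14)*(-251) = -219 - 1*3514 = -219 - 3514 = -3733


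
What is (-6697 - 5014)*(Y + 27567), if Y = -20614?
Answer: -81426583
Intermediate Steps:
(-6697 - 5014)*(Y + 27567) = (-6697 - 5014)*(-20614 + 27567) = -11711*6953 = -81426583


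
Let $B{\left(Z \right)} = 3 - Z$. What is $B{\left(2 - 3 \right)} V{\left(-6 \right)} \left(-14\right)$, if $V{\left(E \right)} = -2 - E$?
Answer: $-224$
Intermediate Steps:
$B{\left(2 - 3 \right)} V{\left(-6 \right)} \left(-14\right) = \left(3 - \left(2 - 3\right)\right) \left(-2 - -6\right) \left(-14\right) = \left(3 - -1\right) \left(-2 + 6\right) \left(-14\right) = \left(3 + 1\right) 4 \left(-14\right) = 4 \cdot 4 \left(-14\right) = 16 \left(-14\right) = -224$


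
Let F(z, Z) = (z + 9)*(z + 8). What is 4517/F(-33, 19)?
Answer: 4517/600 ≈ 7.5283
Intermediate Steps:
F(z, Z) = (8 + z)*(9 + z) (F(z, Z) = (9 + z)*(8 + z) = (8 + z)*(9 + z))
4517/F(-33, 19) = 4517/(72 + (-33)**2 + 17*(-33)) = 4517/(72 + 1089 - 561) = 4517/600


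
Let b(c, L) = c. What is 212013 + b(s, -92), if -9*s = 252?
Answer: 211985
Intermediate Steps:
s = -28 (s = -⅑*252 = -28)
212013 + b(s, -92) = 212013 - 28 = 211985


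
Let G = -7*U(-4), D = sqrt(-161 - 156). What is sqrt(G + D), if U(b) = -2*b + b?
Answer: sqrt(-28 + I*sqrt(317)) ≈ 1.6096 + 5.5309*I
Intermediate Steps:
U(b) = -b
D = I*sqrt(317) (D = sqrt(-317) = I*sqrt(317) ≈ 17.805*I)
G = -28 (G = -(-7)*(-4) = -7*4 = -28)
sqrt(G + D) = sqrt(-28 + I*sqrt(317))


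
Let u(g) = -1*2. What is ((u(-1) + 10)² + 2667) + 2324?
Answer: 5055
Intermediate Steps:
u(g) = -2
((u(-1) + 10)² + 2667) + 2324 = ((-2 + 10)² + 2667) + 2324 = (8² + 2667) + 2324 = (64 + 2667) + 2324 = 2731 + 2324 = 5055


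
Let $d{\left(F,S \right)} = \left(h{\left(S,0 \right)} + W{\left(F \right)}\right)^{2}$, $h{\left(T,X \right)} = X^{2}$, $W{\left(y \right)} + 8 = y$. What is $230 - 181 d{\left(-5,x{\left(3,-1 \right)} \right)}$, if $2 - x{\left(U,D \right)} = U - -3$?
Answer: $-30359$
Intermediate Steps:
$x{\left(U,D \right)} = -1 - U$ ($x{\left(U,D \right)} = 2 - \left(U - -3\right) = 2 - \left(U + 3\right) = 2 - \left(3 + U\right) = -1 - U$)
$W{\left(y \right)} = -8 + y$
$d{\left(F,S \right)} = \left(-8 + F\right)^{2}$ ($d{\left(F,S \right)} = \left(0^{2} + \left(-8 + F\right)\right)^{2} = \left(0 + \left(-8 + F\right)\right)^{2} = \left(-8 + F\right)^{2}$)
$230 - 181 d{\left(-5,x{\left(3,-1 \right)} \right)} = 230 - 181 \left(-8 - 5\right)^{2} = 230 - 181 \left(-13\right)^{2} = 230 - 30589 = -30359$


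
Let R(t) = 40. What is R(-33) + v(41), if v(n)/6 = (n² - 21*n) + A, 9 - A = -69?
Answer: 5428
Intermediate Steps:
A = 78 (A = 9 - 1*(-69) = 9 + 69 = 78)
v(n) = 468 - 126*n + 6*n² (v(n) = 6*((n² - 21*n) + 78) = 6*(78 + n² - 21*n) = 468 - 126*n + 6*n²)
R(-33) + v(41) = 40 + (468 - 126*41 + 6*41²) = 40 + (468 - 5166 + 6*1681) = 40 + (468 - 5166 + 10086) = 40 + 5388 = 5428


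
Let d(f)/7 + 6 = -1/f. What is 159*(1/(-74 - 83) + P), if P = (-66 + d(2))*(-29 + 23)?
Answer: 16700088/157 ≈ 1.0637e+5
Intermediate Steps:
d(f) = -42 - 7/f (d(f) = -42 + 7*(-1/f) = -42 - 7/f)
P = 669 (P = (-66 + (-42 - 7/2))*(-29 + 23) = (-66 + (-42 - 7*½))*(-6) = (-66 + (-42 - 7/2))*(-6) = (-66 - 91/2)*(-6) = -223/2*(-6) = 669)
159*(1/(-74 - 83) + P) = 159*(1/(-74 - 83) + 669) = 159*(1/(-157) + 669) = 159*(-1/157 + 669) = 159*(105032/157) = 16700088/157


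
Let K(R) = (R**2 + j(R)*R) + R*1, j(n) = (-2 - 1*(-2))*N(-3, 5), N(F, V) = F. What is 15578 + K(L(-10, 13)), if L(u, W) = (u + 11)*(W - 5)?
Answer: 15650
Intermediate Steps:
L(u, W) = (-5 + W)*(11 + u) (L(u, W) = (11 + u)*(-5 + W) = (-5 + W)*(11 + u))
j(n) = 0 (j(n) = (-2 - 1*(-2))*(-3) = (-2 + 2)*(-3) = 0*(-3) = 0)
K(R) = R + R**2 (K(R) = (R**2 + 0*R) + R*1 = (R**2 + 0) + R = R**2 + R = R + R**2)
15578 + K(L(-10, 13)) = 15578 + (-55 - 5*(-10) + 11*13 + 13*(-10))*(1 + (-55 - 5*(-10) + 11*13 + 13*(-10))) = 15578 + (-55 + 50 + 143 - 130)*(1 + (-55 + 50 + 143 - 130)) = 15578 + 8*(1 + 8) = 15578 + 8*9 = 15578 + 72 = 15650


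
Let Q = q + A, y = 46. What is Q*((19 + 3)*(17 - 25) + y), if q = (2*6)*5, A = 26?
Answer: -11180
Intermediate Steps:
q = 60 (q = 12*5 = 60)
Q = 86 (Q = 60 + 26 = 86)
Q*((19 + 3)*(17 - 25) + y) = 86*((19 + 3)*(17 - 25) + 46) = 86*(22*(-8) + 46) = 86*(-176 + 46) = 86*(-130) = -11180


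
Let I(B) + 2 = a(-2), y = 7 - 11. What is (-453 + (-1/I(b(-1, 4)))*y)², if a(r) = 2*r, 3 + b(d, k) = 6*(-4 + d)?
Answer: 1852321/9 ≈ 2.0581e+5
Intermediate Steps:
b(d, k) = -27 + 6*d (b(d, k) = -3 + 6*(-4 + d) = -3 + (-24 + 6*d) = -27 + 6*d)
y = -4
I(B) = -6 (I(B) = -2 + 2*(-2) = -2 - 4 = -6)
(-453 + (-1/I(b(-1, 4)))*y)² = (-453 - 1/(-6)*(-4))² = (-453 - 1*(-⅙)*(-4))² = (-453 + (⅙)*(-4))² = (-453 - ⅔)² = (-1361/3)² = 1852321/9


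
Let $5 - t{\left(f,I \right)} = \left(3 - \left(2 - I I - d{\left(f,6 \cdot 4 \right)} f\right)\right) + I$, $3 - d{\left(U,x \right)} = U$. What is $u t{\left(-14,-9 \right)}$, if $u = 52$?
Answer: $8840$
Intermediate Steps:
$d{\left(U,x \right)} = 3 - U$
$t{\left(f,I \right)} = 4 - I - I^{2} - f \left(3 - f\right)$ ($t{\left(f,I \right)} = 5 - \left(\left(3 - \left(2 - I I - \left(3 - f\right) f\right)\right) + I\right) = 5 - \left(\left(3 - \left(2 - I^{2} - f \left(3 - f\right)\right)\right) + I\right) = 5 - \left(\left(3 + \left(-2 + I^{2} + f \left(3 - f\right)\right)\right) + I\right) = 5 - \left(\left(1 + I^{2} + f \left(3 - f\right)\right) + I\right) = 5 - \left(1 + I + I^{2} + f \left(3 - f\right)\right) = 4 - I - I^{2} - f \left(3 - f\right)$)
$u t{\left(-14,-9 \right)} = 52 \left(4 - -9 - \left(-9\right)^{2} - 14 \left(-3 - 14\right)\right) = 52 \left(4 + 9 - 81 - -238\right) = 52 \left(4 + 9 - 81 + 238\right) = 52 \cdot 170 = 8840$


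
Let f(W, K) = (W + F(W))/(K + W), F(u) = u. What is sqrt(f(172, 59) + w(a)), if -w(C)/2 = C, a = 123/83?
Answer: I*sqrt(542097402)/19173 ≈ 1.2144*I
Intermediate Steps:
a = 123/83 (a = 123*(1/83) = 123/83 ≈ 1.4819)
w(C) = -2*C
f(W, K) = 2*W/(K + W) (f(W, K) = (W + W)/(K + W) = (2*W)/(K + W) = 2*W/(K + W))
sqrt(f(172, 59) + w(a)) = sqrt(2*172/(59 + 172) - 2*123/83) = sqrt(2*172/231 - 246/83) = sqrt(2*172*(1/231) - 246/83) = sqrt(344/231 - 246/83) = sqrt(-28274/19173) = I*sqrt(542097402)/19173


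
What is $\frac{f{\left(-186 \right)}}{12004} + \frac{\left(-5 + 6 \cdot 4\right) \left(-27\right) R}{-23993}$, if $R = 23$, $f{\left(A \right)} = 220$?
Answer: $\frac{36728414}{72002993} \approx 0.5101$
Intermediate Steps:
$\frac{f{\left(-186 \right)}}{12004} + \frac{\left(-5 + 6 \cdot 4\right) \left(-27\right) R}{-23993} = \frac{220}{12004} + \frac{\left(-5 + 6 \cdot 4\right) \left(-27\right) 23}{-23993} = 220 \cdot \frac{1}{12004} + \left(-5 + 24\right) \left(-27\right) 23 \left(- \frac{1}{23993}\right) = \frac{55}{3001} + 19 \left(-27\right) 23 \left(- \frac{1}{23993}\right) = \frac{55}{3001} + \left(-513\right) 23 \left(- \frac{1}{23993}\right) = \frac{55}{3001} - - \frac{11799}{23993} = \frac{55}{3001} + \frac{11799}{23993} = \frac{36728414}{72002993}$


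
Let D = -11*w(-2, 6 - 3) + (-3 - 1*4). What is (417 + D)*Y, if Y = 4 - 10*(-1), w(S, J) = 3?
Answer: 5278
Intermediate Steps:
Y = 14 (Y = 4 + 10 = 14)
D = -40 (D = -11*3 + (-3 - 1*4) = -33 + (-3 - 4) = -33 - 7 = -40)
(417 + D)*Y = (417 - 40)*14 = 377*14 = 5278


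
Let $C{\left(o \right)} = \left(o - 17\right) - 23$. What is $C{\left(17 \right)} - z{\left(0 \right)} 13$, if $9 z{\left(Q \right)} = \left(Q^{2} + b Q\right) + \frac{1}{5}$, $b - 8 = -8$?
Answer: $- \frac{1048}{45} \approx -23.289$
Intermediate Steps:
$b = 0$ ($b = 8 - 8 = 0$)
$z{\left(Q \right)} = \frac{1}{45} + \frac{Q^{2}}{9}$ ($z{\left(Q \right)} = \frac{\left(Q^{2} + 0 Q\right) + \frac{1}{5}}{9} = \frac{\left(Q^{2} + 0\right) + \frac{1}{5}}{9} = \frac{Q^{2} + \frac{1}{5}}{9} = \frac{\frac{1}{5} + Q^{2}}{9} = \frac{1}{45} + \frac{Q^{2}}{9}$)
$C{\left(o \right)} = -40 + o$ ($C{\left(o \right)} = \left(-17 + o\right) - 23 = -40 + o$)
$C{\left(17 \right)} - z{\left(0 \right)} 13 = \left(-40 + 17\right) - \left(\frac{1}{45} + \frac{0^{2}}{9}\right) 13 = -23 - \left(\frac{1}{45} + \frac{1}{9} \cdot 0\right) 13 = -23 - \left(\frac{1}{45} + 0\right) 13 = -23 - \frac{1}{45} \cdot 13 = -23 - \frac{13}{45} = - \frac{1048}{45}$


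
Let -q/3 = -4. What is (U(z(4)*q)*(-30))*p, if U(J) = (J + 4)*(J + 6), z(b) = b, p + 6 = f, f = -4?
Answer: 842400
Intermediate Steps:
p = -10 (p = -6 - 4 = -10)
q = 12 (q = -3*(-4) = 12)
U(J) = (4 + J)*(6 + J)
(U(z(4)*q)*(-30))*p = ((24 + (4*12)² + 10*(4*12))*(-30))*(-10) = ((24 + 48² + 10*48)*(-30))*(-10) = ((24 + 2304 + 480)*(-30))*(-10) = (2808*(-30))*(-10) = -84240*(-10) = 842400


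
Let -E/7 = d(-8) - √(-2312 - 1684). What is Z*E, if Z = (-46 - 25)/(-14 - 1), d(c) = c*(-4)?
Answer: -15904/15 + 994*I*√111/5 ≈ -1060.3 + 2094.5*I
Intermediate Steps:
d(c) = -4*c
E = -224 + 42*I*√111 (E = -7*(-4*(-8) - √(-2312 - 1684)) = -7*(32 - √(-3996)) = -7*(32 - 6*I*√111) = -224 + 42*I*√111 ≈ -224.0 + 442.5*I)
Z = 71/15 (Z = -71/(-15) = -71*(-1/15) = 71/15 ≈ 4.7333)
Z*E = 71*(-224 + 42*I*√111)/15 = -15904/15 + 994*I*√111/5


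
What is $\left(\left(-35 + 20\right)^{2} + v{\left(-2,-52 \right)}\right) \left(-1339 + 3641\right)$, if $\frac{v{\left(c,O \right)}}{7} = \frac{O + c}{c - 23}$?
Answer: $\frac{13818906}{25} \approx 5.5276 \cdot 10^{5}$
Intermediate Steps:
$v{\left(c,O \right)} = \frac{7 \left(O + c\right)}{-23 + c}$ ($v{\left(c,O \right)} = 7 \frac{O + c}{c - 23} = 7 \frac{O + c}{-23 + c} = \frac{7 \left(O + c\right)}{-23 + c}$)
$\left(\left(-35 + 20\right)^{2} + v{\left(-2,-52 \right)}\right) \left(-1339 + 3641\right) = \left(\left(-35 + 20\right)^{2} + \frac{7 \left(-52 - 2\right)}{-23 - 2}\right) \left(-1339 + 3641\right) = \left(\left(-15\right)^{2} + 7 \frac{1}{-25} \left(-54\right)\right) 2302 = \left(225 + 7 \left(- \frac{1}{25}\right) \left(-54\right)\right) 2302 = \left(225 + \frac{378}{25}\right) 2302 = \frac{6003}{25} \cdot 2302 = \frac{13818906}{25}$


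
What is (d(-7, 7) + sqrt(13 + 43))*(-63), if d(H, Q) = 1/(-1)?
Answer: 63 - 126*sqrt(14) ≈ -408.45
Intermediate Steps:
d(H, Q) = -1 (d(H, Q) = 1*(-1) = -1)
(d(-7, 7) + sqrt(13 + 43))*(-63) = (-1 + sqrt(13 + 43))*(-63) = (-1 + sqrt(56))*(-63) = (-1 + 2*sqrt(14))*(-63) = 63 - 126*sqrt(14)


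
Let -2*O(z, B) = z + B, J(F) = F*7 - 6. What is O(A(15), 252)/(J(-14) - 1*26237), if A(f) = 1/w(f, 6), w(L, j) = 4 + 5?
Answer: 2269/474138 ≈ 0.0047855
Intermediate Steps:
w(L, j) = 9
J(F) = -6 + 7*F (J(F) = 7*F - 6 = -6 + 7*F)
A(f) = 1/9
O(z, B) = -B/2 - z/2 (O(z, B) = -(z + B)/2 = -(B + z)/2 = -B/2 - z/2)
O(A(15), 252)/(J(-14) - 1*26237) = (-1/2*252 - 1/2*1/9)/((-6 + 7*(-14)) - 1*26237) = (-126 - 1/18)/((-6 - 98) - 26237) = -2269/(18*(-104 - 26237)) = -2269/18/(-26341) = -2269/18*(-1/26341) = 2269/474138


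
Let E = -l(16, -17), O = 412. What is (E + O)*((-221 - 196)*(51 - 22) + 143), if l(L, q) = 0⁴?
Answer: -4923400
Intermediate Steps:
l(L, q) = 0
E = 0 (E = -1*0 = 0)
(E + O)*((-221 - 196)*(51 - 22) + 143) = (0 + 412)*((-221 - 196)*(51 - 22) + 143) = 412*(-417*29 + 143) = 412*(-12093 + 143) = 412*(-11950) = -4923400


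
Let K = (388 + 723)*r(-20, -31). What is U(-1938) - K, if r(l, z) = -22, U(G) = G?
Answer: 22504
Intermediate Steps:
K = -24442 (K = (388 + 723)*(-22) = 1111*(-22) = -24442)
U(-1938) - K = -1938 - 1*(-24442) = -1938 + 24442 = 22504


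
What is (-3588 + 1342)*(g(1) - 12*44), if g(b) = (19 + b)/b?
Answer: 1140968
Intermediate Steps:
g(b) = (19 + b)/b
(-3588 + 1342)*(g(1) - 12*44) = (-3588 + 1342)*((19 + 1)/1 - 12*44) = -2246*(1*20 - 528) = -2246*(20 - 528) = -2246*(-508) = 1140968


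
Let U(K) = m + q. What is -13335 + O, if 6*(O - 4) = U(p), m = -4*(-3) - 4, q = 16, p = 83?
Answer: -13327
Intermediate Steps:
m = 8 (m = 12 - 4 = 8)
U(K) = 24 (U(K) = 8 + 16 = 24)
O = 8 (O = 4 + (⅙)*24 = 4 + 4 = 8)
-13335 + O = -13335 + 8 = -13327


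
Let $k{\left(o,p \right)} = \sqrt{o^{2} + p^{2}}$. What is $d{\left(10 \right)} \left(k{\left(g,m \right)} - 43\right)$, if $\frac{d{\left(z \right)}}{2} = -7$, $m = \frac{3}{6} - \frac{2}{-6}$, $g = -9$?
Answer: $602 - \frac{7 \sqrt{2941}}{3} \approx 475.46$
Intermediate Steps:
$m = \frac{5}{6}$ ($m = 3 \cdot \frac{1}{6} - - \frac{1}{3} = \frac{1}{2} + \frac{1}{3} = \frac{5}{6} \approx 0.83333$)
$d{\left(z \right)} = -14$ ($d{\left(z \right)} = 2 \left(-7\right) = -14$)
$d{\left(10 \right)} \left(k{\left(g,m \right)} - 43\right) = - 14 \left(\sqrt{\left(-9\right)^{2} + \left(\frac{5}{6}\right)^{2}} - 43\right) = - 14 \left(\sqrt{81 + \frac{25}{36}} - 43\right) = - 14 \left(\sqrt{\frac{2941}{36}} - 43\right) = - 14 \left(\frac{\sqrt{2941}}{6} - 43\right) = - 14 \left(-43 + \frac{\sqrt{2941}}{6}\right) = 602 - \frac{7 \sqrt{2941}}{3}$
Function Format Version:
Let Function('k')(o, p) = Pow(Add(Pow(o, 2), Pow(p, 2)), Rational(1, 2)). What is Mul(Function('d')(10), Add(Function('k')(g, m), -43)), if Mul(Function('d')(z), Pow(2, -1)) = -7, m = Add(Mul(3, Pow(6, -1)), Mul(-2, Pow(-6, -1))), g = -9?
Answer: Add(602, Mul(Rational(-7, 3), Pow(2941, Rational(1, 2)))) ≈ 475.46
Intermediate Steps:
m = Rational(5, 6) (m = Add(Mul(3, Rational(1, 6)), Mul(-2, Rational(-1, 6))) = Add(Rational(1, 2), Rational(1, 3)) = Rational(5, 6) ≈ 0.83333)
Function('d')(z) = -14 (Function('d')(z) = Mul(2, -7) = -14)
Mul(Function('d')(10), Add(Function('k')(g, m), -43)) = Mul(-14, Add(Pow(Add(Pow(-9, 2), Pow(Rational(5, 6), 2)), Rational(1, 2)), -43)) = Mul(-14, Add(Pow(Add(81, Rational(25, 36)), Rational(1, 2)), -43)) = Mul(-14, Add(Pow(Rational(2941, 36), Rational(1, 2)), -43)) = Mul(-14, Add(Mul(Rational(1, 6), Pow(2941, Rational(1, 2))), -43)) = Mul(-14, Add(-43, Mul(Rational(1, 6), Pow(2941, Rational(1, 2))))) = Add(602, Mul(Rational(-7, 3), Pow(2941, Rational(1, 2))))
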